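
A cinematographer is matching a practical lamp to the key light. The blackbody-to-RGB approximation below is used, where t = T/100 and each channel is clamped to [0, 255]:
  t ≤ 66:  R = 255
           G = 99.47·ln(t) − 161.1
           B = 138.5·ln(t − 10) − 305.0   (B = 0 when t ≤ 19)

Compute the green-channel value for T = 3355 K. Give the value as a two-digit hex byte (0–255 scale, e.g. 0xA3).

0xBC

t = 3355/100 = 33.55; the t ≤ 66 branch applies.
G = 99.47·ln 33.55 − 161.1 = 99.47·3.5130 − 161.1 = 188.342.
Rounded: 188; in hex, 0xBC.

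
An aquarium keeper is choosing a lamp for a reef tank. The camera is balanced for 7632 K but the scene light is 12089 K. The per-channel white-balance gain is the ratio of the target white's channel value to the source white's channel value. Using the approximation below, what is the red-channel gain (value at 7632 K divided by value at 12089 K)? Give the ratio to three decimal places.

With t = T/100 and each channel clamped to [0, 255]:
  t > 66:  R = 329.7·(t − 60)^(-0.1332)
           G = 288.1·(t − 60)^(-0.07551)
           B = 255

At 12089 K (t = 120.89):
  R = 329.7·(120.89 − 60)^(-0.1332) = 329.7·60.89^(-0.1332) = 329.7·0.57849 = 190.729.
At 7632 K (t = 76.32):
  R = 329.7·(76.32 − 60)^(-0.1332) = 329.7·16.32^(-0.1332) = 329.7·0.68939 = 227.292.
Gain = 227.292 / 190.729 = 1.1917 → 1.192.

1.192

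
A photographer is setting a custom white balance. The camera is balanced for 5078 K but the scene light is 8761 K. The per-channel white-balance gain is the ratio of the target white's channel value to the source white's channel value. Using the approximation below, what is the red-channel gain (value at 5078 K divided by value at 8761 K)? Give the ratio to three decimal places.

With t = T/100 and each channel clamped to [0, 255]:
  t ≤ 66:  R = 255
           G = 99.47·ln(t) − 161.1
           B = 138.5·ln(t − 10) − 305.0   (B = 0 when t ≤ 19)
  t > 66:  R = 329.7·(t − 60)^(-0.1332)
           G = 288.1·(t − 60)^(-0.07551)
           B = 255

1.203

At 8761 K (t = 87.61):
  R = 329.7·(87.61 − 60)^(-0.1332) = 329.7·27.61^(-0.1332) = 329.7·0.64276 = 211.919.
At 5078 K (t = 50.78):
  R = 255 by definition for t ≤ 66.
Gain = 255.000 / 211.919 = 1.2033 → 1.203.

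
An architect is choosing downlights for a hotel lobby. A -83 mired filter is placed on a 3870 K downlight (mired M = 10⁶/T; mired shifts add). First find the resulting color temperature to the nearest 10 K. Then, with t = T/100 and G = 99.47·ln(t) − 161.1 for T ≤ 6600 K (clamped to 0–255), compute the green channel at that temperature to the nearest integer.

241

M_in = 10⁶/3870 = 258.40; M_out = 258.40 + (-83) = 175.40.
T_out = 10⁶/175.40 = 5701.3 K → 5700 K; t = 57.
G = 99.47·ln 57 − 161.1 = 99.47·4.0431 − 161.1 = 241.062.
Rounded: 241.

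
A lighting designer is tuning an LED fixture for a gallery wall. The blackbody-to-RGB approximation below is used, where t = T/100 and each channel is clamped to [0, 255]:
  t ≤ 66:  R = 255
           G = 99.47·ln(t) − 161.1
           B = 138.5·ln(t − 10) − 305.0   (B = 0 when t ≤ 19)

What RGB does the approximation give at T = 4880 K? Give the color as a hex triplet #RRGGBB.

#FFE2CA

t = 4880/100 = 48.8; the t ≤ 66 branch applies.
R = 255 by definition for t ≤ 66.
G = 99.47·ln 48.8 − 161.1 = 99.47·3.8877 − 161.1 = 225.613.
B = 138.5·ln(48.8 − 10) − 305.0 = 138.5·ln 38.8 − 305.0 = 138.5·3.6584 − 305.0 = 201.691.
Rounded: (255, 226, 202).
In hex: #FFE2CA.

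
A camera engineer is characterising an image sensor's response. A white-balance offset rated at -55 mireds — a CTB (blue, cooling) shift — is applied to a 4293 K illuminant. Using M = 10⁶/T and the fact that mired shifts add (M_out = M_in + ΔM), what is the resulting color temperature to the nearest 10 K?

M_in = 10⁶/4293 = 232.94 mireds.
M_out = 232.94 + (-55) = 177.94 mireds.
T_out = 10⁶/177.94 = 5620.0 K → 5620 K.

5620 K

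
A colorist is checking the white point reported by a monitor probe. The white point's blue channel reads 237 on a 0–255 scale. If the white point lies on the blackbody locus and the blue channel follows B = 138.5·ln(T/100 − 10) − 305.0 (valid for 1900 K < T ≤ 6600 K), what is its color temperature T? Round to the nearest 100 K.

6000 K

ln(t − 10) = (237 + 305.0) / 138.5 = 3.9134.
t − 10 = e^3.9134 = 50.067, so t = 60.067.
T = 100·t = 6007 K → 6000 K to the nearest 100 K.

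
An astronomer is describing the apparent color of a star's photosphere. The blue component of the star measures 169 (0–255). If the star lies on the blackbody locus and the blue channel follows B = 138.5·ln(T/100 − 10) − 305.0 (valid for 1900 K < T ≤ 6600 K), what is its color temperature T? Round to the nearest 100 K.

4100 K

ln(t − 10) = (169 + 305.0) / 138.5 = 3.4224.
t − 10 = e^3.4224 = 30.642, so t = 40.642.
T = 100·t = 4064 K → 4100 K to the nearest 100 K.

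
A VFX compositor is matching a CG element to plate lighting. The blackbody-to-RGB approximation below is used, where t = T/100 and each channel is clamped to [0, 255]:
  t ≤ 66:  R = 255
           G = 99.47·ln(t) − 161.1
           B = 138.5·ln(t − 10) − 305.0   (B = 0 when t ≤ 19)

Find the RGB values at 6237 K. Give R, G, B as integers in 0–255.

R=255, G=250, B=243

t = 6237/100 = 62.37; the t ≤ 66 branch applies.
R = 255 by definition for t ≤ 66.
G = 99.47·ln 62.37 − 161.1 = 99.47·4.1331 − 161.1 = 250.018.
B = 138.5·ln(62.37 − 10) − 305.0 = 138.5·ln 52.37 − 305.0 = 138.5·3.9583 − 305.0 = 243.229.
Rounded: (255, 250, 243).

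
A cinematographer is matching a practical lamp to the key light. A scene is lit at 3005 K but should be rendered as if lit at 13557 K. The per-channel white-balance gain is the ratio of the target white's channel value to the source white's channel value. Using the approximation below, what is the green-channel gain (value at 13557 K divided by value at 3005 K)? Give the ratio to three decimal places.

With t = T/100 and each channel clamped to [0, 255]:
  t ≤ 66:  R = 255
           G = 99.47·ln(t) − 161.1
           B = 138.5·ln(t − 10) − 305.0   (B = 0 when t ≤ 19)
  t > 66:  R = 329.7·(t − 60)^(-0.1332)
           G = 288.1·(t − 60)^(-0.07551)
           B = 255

At 3005 K (t = 30.05):
  G = 99.47·ln 30.05 − 161.1 = 99.47·3.4029 − 161.1 = 177.383.
At 13557 K (t = 135.57):
  G = 288.1·(135.57 − 60)^(-0.07551) = 288.1·75.57^(-0.07551) = 288.1·0.72138 = 207.830.
Gain = 207.830 / 177.383 = 1.1716 → 1.172.

1.172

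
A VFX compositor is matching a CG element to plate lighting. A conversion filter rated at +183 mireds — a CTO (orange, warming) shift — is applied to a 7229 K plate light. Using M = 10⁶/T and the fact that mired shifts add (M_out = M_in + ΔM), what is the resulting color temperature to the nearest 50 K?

M_in = 10⁶/7229 = 138.33 mireds.
M_out = 138.33 + (+183) = 321.33 mireds.
T_out = 10⁶/321.33 = 3112.0 K → 3100 K.

3100 K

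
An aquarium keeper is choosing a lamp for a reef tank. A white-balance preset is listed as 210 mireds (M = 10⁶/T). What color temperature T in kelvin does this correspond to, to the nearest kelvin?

4762 K

T = 10⁶ / 210 = 4761.90 K → 4762 K.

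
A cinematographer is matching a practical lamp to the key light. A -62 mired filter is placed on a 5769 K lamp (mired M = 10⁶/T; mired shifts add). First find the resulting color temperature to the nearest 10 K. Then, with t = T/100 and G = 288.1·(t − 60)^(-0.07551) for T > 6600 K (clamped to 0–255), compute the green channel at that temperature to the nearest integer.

223

M_in = 10⁶/5769 = 173.34; M_out = 173.34 + (-62) = 111.34.
T_out = 10⁶/111.34 = 8981.5 K → 8980 K; t = 89.8.
G = 288.1·(89.8 − 60)^(-0.07551) = 288.1·29.8^(-0.07551) = 288.1·0.77389 = 222.959.
Rounded: 223.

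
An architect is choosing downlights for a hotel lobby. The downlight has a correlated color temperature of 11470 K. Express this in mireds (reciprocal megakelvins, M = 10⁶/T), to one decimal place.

87.2 mireds

M = 10⁶ / 11470 = 87.184 → 87.2 mireds.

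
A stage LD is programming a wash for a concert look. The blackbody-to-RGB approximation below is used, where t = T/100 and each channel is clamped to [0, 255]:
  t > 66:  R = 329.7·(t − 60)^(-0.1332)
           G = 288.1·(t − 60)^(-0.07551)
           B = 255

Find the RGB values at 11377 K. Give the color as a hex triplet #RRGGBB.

t = 11377/100 = 113.77; the t > 66 branch applies.
R = 329.7·(113.77 − 60)^(-0.1332) = 329.7·53.77^(-0.1332) = 329.7·0.58816 = 193.915.
G = 288.1·(113.77 − 60)^(-0.07551) = 288.1·53.77^(-0.07551) = 288.1·0.74016 = 213.241.
B = 255 by definition for t > 66.
Rounded: (194, 213, 255).
In hex: #C2D5FF.

#C2D5FF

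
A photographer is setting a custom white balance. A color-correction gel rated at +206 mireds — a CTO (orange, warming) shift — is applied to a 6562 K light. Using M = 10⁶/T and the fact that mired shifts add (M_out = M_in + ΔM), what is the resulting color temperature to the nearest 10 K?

2790 K

M_in = 10⁶/6562 = 152.39 mireds.
M_out = 152.39 + (+206) = 358.39 mireds.
T_out = 10⁶/358.39 = 2790.2 K → 2790 K.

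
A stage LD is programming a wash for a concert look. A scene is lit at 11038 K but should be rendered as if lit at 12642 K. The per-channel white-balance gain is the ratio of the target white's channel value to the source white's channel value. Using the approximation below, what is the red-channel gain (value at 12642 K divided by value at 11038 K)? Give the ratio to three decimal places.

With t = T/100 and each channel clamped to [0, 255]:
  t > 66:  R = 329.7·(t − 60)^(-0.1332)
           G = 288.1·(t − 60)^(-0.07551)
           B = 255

0.964

At 11038 K (t = 110.38):
  R = 329.7·(110.38 − 60)^(-0.1332) = 329.7·50.38^(-0.1332) = 329.7·0.59328 = 195.604.
At 12642 K (t = 126.42):
  R = 329.7·(126.42 − 60)^(-0.1332) = 329.7·66.42^(-0.1332) = 329.7·0.57183 = 188.534.
Gain = 188.534 / 195.604 = 0.9639 → 0.964.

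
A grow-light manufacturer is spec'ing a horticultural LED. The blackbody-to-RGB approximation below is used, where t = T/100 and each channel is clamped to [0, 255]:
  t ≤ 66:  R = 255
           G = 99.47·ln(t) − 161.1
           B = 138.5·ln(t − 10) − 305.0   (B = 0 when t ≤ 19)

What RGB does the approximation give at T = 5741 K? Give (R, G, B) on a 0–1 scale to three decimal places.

(1.000, 0.948, 0.900)

t = 5741/100 = 57.41; the t ≤ 66 branch applies.
R = 255 by definition for t ≤ 66.
G = 99.47·ln 57.41 − 161.1 = 99.47·4.0502 − 161.1 = 241.775.
B = 138.5·ln(57.41 − 10) − 305.0 = 138.5·ln 47.41 − 305.0 = 138.5·3.8588 − 305.0 = 229.448.
Dividing each by 255: (1.0000, 0.9481, 0.8998) → (1.000, 0.948, 0.900).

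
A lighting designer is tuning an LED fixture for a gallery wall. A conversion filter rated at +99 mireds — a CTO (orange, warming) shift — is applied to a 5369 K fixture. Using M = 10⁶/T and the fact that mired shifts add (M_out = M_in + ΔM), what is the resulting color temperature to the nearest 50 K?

3500 K

M_in = 10⁶/5369 = 186.25 mireds.
M_out = 186.25 + (+99) = 285.25 mireds.
T_out = 10⁶/285.25 = 3505.6 K → 3500 K.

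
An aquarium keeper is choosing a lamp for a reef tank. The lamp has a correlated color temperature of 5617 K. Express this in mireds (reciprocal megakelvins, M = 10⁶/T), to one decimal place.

M = 10⁶ / 5617 = 178.031 → 178.0 mireds.

178.0 mireds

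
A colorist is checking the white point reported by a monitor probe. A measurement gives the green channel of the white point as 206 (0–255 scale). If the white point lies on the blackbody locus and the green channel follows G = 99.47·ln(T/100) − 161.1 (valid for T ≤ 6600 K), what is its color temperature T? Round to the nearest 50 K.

ln t = (206 + 161.1) / 99.47 = 3.6906.
t = e^3.6906 = 40.067.
T = 100·t = 4007 K → 4000 K to the nearest 50 K.

4000 K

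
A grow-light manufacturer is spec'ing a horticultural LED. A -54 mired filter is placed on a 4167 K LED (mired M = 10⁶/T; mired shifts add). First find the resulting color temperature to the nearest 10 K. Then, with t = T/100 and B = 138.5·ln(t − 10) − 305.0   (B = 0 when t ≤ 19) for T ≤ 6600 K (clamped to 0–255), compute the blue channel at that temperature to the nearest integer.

218

M_in = 10⁶/4167 = 239.98; M_out = 239.98 + (-54) = 185.98.
T_out = 10⁶/185.98 = 5376.9 K → 5380 K; t = 53.8.
B = 138.5·ln(53.8 − 10) − 305.0 = 138.5·ln 43.8 − 305.0 = 138.5·3.7796 − 305.0 = 218.479.
Rounded: 218.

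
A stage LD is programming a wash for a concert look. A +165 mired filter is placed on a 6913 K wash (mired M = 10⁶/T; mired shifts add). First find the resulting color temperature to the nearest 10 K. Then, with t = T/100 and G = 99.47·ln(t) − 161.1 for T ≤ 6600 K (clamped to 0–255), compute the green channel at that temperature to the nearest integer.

M_in = 10⁶/6913 = 144.65; M_out = 144.65 + (+165) = 309.65.
T_out = 10⁶/309.65 = 3229.4 K → 3230 K; t = 32.3.
G = 99.47·ln 32.3 − 161.1 = 99.47·3.4751 − 161.1 = 184.565.
Rounded: 185.

185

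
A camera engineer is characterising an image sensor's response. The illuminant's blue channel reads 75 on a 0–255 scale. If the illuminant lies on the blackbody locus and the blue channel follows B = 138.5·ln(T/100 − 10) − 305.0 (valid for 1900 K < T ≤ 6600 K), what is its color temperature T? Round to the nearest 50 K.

ln(t − 10) = (75 + 305.0) / 138.5 = 2.7437.
t − 10 = e^2.7437 = 15.544, so t = 25.544.
T = 100·t = 2554 K → 2550 K to the nearest 50 K.

2550 K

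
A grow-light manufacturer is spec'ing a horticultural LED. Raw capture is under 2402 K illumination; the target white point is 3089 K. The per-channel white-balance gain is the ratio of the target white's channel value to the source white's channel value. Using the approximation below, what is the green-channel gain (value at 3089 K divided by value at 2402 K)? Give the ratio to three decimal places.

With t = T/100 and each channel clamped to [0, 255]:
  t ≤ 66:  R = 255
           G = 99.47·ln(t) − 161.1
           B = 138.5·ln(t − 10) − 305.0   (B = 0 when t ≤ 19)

1.161

At 2402 K (t = 24.02):
  G = 99.47·ln 24.02 − 161.1 = 99.47·3.1789 − 161.1 = 155.104.
At 3089 K (t = 30.89):
  G = 99.47·ln 30.89 − 161.1 = 99.47·3.4304 − 161.1 = 180.125.
Gain = 180.125 / 155.104 = 1.1613 → 1.161.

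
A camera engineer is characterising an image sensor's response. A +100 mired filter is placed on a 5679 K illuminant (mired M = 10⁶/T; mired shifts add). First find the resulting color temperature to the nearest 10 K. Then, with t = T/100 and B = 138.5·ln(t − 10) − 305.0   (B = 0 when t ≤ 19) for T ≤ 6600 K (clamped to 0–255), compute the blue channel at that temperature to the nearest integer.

M_in = 10⁶/5679 = 176.09; M_out = 176.09 + (+100) = 276.09.
T_out = 10⁶/276.09 = 3622.0 K → 3620 K; t = 36.2.
B = 138.5·ln(36.2 − 10) − 305.0 = 138.5·ln 26.2 − 305.0 = 138.5·3.2658 − 305.0 = 147.308.
Rounded: 147.

147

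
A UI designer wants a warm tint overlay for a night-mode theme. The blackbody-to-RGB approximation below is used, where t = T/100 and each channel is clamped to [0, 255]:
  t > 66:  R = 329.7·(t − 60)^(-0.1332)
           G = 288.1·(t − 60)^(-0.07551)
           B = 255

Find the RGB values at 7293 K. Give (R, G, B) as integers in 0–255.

(234, 237, 255)

t = 7293/100 = 72.93; the t > 66 branch applies.
R = 329.7·(72.93 − 60)^(-0.1332) = 329.7·12.93^(-0.1332) = 329.7·0.71111 = 234.452.
G = 288.1·(72.93 − 60)^(-0.07551) = 288.1·12.93^(-0.07551) = 288.1·0.82426 = 237.469.
B = 255 by definition for t > 66.
Rounded: (234, 237, 255).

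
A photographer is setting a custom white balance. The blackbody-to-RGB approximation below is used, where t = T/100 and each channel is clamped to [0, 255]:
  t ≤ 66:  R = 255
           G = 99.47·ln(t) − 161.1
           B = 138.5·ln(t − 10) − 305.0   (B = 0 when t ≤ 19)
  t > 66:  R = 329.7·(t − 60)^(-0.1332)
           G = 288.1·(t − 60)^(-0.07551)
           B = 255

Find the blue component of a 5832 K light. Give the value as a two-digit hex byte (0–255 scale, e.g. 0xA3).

0xE8

t = 5832/100 = 58.32; the t ≤ 66 branch applies.
B = 138.5·ln(58.32 − 10) − 305.0 = 138.5·ln 48.32 − 305.0 = 138.5·3.8778 − 305.0 = 232.082.
Rounded: 232; in hex, 0xE8.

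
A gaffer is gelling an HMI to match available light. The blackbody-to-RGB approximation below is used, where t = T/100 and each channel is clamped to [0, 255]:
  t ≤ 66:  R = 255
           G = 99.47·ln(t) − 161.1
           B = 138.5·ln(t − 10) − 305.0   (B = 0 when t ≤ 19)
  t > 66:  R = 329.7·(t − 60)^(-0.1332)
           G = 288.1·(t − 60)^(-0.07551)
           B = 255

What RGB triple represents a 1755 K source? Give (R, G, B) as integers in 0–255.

(255, 124, 0)

t = 1755/100 = 17.55; the t ≤ 66 branch applies.
R = 255 by definition for t ≤ 66.
G = 99.47·ln 17.55 − 161.1 = 99.47·2.8651 − 161.1 = 123.887.
t = 17.55 ≤ 19, so B = 0.
Rounded: (255, 124, 0).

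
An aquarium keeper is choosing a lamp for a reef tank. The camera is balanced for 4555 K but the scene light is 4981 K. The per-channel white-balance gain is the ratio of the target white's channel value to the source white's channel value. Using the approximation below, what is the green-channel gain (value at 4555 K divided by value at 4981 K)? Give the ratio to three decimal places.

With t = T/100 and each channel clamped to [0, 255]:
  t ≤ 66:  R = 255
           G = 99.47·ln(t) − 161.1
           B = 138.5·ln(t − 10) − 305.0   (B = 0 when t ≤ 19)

At 4981 K (t = 49.81):
  G = 99.47·ln 49.81 − 161.1 = 99.47·3.9082 − 161.1 = 227.650.
At 4555 K (t = 45.55):
  G = 99.47·ln 45.55 − 161.1 = 99.47·3.8188 − 161.1 = 218.757.
Gain = 218.757 / 227.650 = 0.9609 → 0.961.

0.961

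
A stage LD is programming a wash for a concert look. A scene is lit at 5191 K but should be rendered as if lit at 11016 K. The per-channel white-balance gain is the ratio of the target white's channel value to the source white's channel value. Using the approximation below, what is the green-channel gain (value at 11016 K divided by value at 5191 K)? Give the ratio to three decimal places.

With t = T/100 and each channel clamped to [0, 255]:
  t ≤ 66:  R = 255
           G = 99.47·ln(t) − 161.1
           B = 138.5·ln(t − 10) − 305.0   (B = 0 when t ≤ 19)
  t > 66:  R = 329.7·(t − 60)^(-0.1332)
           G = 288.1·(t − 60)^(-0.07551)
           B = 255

0.925

At 5191 K (t = 51.91):
  G = 99.47·ln 51.91 − 161.1 = 99.47·3.9495 − 161.1 = 231.758.
At 11016 K (t = 110.16):
  G = 288.1·(110.16 − 60)^(-0.07551) = 288.1·50.16^(-0.07551) = 288.1·0.74406 = 214.363.
Gain = 214.363 / 231.758 = 0.9249 → 0.925.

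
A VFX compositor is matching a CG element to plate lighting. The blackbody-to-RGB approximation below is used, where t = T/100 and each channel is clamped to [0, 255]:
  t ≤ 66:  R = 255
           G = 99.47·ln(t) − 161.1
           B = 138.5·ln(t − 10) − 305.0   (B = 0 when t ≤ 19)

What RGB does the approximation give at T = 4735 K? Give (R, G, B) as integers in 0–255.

t = 4735/100 = 47.35; the t ≤ 66 branch applies.
R = 255 by definition for t ≤ 66.
G = 99.47·ln 47.35 − 161.1 = 99.47·3.8576 − 161.1 = 222.612.
B = 138.5·ln(47.35 − 10) − 305.0 = 138.5·ln 37.35 − 305.0 = 138.5·3.6203 − 305.0 = 196.416.
Rounded: (255, 223, 196).

(255, 223, 196)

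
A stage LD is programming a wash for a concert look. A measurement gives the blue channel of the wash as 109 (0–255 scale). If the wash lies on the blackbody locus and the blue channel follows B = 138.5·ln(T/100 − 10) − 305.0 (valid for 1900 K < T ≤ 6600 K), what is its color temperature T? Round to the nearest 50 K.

3000 K

ln(t − 10) = (109 + 305.0) / 138.5 = 2.9892.
t − 10 = e^2.9892 = 19.869, so t = 29.869.
T = 100·t = 2987 K → 3000 K to the nearest 50 K.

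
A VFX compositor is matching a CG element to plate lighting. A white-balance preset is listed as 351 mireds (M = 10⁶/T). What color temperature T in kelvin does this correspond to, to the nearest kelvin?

2849 K

T = 10⁶ / 351 = 2849.00 K → 2849 K.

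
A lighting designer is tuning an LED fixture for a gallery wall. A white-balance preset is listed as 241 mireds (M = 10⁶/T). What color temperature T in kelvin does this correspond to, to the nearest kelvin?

4149 K

T = 10⁶ / 241 = 4149.38 K → 4149 K.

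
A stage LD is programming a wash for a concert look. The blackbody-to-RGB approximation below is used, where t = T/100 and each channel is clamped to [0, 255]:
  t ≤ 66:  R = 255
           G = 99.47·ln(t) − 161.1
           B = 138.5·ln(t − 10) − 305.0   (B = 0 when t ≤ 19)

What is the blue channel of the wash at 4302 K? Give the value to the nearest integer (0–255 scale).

179

t = 4302/100 = 43.02; the t ≤ 66 branch applies.
B = 138.5·ln(43.02 − 10) − 305.0 = 138.5·ln 33.02 − 305.0 = 138.5·3.4971 − 305.0 = 179.350.
Rounded: 179.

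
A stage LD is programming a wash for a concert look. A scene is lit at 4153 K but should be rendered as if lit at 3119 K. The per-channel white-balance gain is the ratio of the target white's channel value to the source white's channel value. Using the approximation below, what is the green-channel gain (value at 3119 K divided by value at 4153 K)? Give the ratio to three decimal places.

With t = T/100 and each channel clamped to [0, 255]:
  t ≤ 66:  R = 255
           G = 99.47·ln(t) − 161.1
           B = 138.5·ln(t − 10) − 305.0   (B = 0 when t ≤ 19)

0.864

At 4153 K (t = 41.53):
  G = 99.47·ln 41.53 − 161.1 = 99.47·3.7264 − 161.1 = 209.567.
At 3119 K (t = 31.19):
  G = 99.47·ln 31.19 − 161.1 = 99.47·3.4401 − 161.1 = 181.087.
Gain = 181.087 / 209.567 = 0.8641 → 0.864.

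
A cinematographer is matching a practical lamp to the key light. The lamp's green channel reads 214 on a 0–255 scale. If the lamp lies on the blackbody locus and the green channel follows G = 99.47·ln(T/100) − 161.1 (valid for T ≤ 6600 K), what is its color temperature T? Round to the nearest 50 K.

4350 K

ln t = (214 + 161.1) / 99.47 = 3.7710.
t = e^3.7710 = 43.423.
T = 100·t = 4342 K → 4350 K to the nearest 50 K.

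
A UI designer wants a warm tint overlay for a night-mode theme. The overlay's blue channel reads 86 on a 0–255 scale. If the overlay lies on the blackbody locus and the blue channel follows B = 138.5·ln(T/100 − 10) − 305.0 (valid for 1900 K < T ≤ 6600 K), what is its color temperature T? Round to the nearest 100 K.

ln(t − 10) = (86 + 305.0) / 138.5 = 2.8231.
t − 10 = e^2.8231 = 16.829, so t = 26.829.
T = 100·t = 2683 K → 2700 K to the nearest 100 K.

2700 K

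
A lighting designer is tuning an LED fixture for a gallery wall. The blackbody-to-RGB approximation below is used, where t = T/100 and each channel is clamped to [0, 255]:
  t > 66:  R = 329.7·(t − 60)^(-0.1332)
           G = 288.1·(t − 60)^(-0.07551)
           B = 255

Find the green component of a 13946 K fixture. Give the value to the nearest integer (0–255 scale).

207

t = 13946/100 = 139.46; the t > 66 branch applies.
G = 288.1·(139.46 − 60)^(-0.07551) = 288.1·79.46^(-0.07551) = 288.1·0.71865 = 207.044.
Rounded: 207.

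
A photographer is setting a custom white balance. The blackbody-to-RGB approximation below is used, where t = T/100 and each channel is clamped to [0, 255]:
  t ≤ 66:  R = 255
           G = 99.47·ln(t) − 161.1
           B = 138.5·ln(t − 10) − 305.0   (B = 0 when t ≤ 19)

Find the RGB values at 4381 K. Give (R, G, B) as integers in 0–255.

(255, 215, 183)

t = 4381/100 = 43.81; the t ≤ 66 branch applies.
R = 255 by definition for t ≤ 66.
G = 99.47·ln 43.81 − 161.1 = 99.47·3.7799 − 161.1 = 214.883.
B = 138.5·ln(43.81 − 10) − 305.0 = 138.5·ln 33.81 − 305.0 = 138.5·3.5208 − 305.0 = 182.625.
Rounded: (255, 215, 183).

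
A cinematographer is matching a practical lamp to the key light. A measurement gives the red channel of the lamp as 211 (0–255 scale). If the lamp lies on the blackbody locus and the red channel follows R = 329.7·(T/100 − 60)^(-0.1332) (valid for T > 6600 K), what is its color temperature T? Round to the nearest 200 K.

8800 K

(t − 60)^(-0.1332) = 211/329.7 = 0.63998.
t − 60 = 0.63998^(1/-0.1332) = 0.63998^(-7.508) = 28.525, so t = 88.525.
T = 100·t = 8853 K → 8800 K to the nearest 200 K.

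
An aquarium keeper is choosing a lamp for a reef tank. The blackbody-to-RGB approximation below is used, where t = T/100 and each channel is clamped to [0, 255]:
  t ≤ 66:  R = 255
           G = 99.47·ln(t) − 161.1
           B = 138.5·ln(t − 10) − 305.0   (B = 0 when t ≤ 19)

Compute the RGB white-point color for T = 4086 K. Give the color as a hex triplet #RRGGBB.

t = 4086/100 = 40.86; the t ≤ 66 branch applies.
R = 255 by definition for t ≤ 66.
G = 99.47·ln 40.86 − 161.1 = 99.47·3.7102 − 161.1 = 207.949.
B = 138.5·ln(40.86 − 10) − 305.0 = 138.5·ln 30.86 − 305.0 = 138.5·3.4295 − 305.0 = 169.980.
Rounded: (255, 208, 170).
In hex: #FFD0AA.

#FFD0AA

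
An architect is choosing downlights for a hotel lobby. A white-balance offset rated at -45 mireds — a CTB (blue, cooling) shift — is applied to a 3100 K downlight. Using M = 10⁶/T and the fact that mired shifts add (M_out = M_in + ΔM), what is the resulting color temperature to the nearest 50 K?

3600 K

M_in = 10⁶/3100 = 322.58 mireds.
M_out = 322.58 + (-45) = 277.58 mireds.
T_out = 10⁶/277.58 = 3602.6 K → 3600 K.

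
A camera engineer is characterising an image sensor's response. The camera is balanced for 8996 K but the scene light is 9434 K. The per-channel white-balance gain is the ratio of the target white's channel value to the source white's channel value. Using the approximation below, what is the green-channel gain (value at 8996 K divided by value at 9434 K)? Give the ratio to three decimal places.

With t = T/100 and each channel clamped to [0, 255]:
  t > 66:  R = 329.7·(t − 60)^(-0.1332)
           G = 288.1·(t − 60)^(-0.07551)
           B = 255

1.010

At 9434 K (t = 94.34):
  G = 288.1·(94.34 − 60)^(-0.07551) = 288.1·34.34^(-0.07551) = 288.1·0.76565 = 220.584.
At 8996 K (t = 89.96):
  G = 288.1·(89.96 − 60)^(-0.07551) = 288.1·29.96^(-0.07551) = 288.1·0.77358 = 222.869.
Gain = 222.869 / 220.584 = 1.0104 → 1.010.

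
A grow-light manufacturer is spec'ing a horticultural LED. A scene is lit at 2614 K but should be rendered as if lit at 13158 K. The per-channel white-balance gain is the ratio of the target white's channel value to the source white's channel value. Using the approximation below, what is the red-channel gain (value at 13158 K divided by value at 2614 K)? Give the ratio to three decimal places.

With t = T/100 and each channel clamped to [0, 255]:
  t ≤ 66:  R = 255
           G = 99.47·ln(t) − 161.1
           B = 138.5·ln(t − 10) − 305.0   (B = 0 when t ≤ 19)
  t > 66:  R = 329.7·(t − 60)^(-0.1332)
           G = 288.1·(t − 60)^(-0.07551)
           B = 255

0.732

At 2614 K (t = 26.14):
  R = 255 by definition for t ≤ 66.
At 13158 K (t = 131.58):
  R = 329.7·(131.58 − 60)^(-0.1332) = 329.7·71.58^(-0.1332) = 329.7·0.56616 = 186.664.
Gain = 186.664 / 255.000 = 0.7320 → 0.732.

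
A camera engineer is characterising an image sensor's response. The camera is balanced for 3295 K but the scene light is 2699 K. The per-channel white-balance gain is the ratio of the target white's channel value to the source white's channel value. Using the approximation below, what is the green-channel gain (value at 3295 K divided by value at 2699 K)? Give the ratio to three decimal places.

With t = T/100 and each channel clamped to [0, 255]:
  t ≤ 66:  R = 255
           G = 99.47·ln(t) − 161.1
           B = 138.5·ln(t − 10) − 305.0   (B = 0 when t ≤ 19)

1.119

At 2699 K (t = 26.99):
  G = 99.47·ln 26.99 − 161.1 = 99.47·3.2955 − 161.1 = 166.700.
At 3295 K (t = 32.95):
  G = 99.47·ln 32.95 − 161.1 = 99.47·3.4950 − 161.1 = 186.547.
Gain = 186.547 / 166.700 = 1.1191 → 1.119.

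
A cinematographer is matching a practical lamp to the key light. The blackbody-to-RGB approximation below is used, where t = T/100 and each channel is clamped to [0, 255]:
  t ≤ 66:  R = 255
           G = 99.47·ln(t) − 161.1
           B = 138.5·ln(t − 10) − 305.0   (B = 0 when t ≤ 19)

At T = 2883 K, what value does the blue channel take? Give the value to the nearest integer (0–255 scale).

102

t = 2883/100 = 28.83; the t ≤ 66 branch applies.
B = 138.5·ln(28.83 − 10) − 305.0 = 138.5·ln 18.83 − 305.0 = 138.5·2.9355 − 305.0 = 101.560.
Rounded: 102.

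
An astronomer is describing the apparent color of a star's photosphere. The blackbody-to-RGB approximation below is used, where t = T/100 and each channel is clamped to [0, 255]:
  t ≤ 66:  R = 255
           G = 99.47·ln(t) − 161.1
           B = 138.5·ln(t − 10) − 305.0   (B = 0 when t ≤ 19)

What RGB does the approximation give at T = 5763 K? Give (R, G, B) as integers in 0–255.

t = 5763/100 = 57.63; the t ≤ 66 branch applies.
R = 255 by definition for t ≤ 66.
G = 99.47·ln 57.63 − 161.1 = 99.47·4.0540 − 161.1 = 242.156.
B = 138.5·ln(57.63 − 10) − 305.0 = 138.5·ln 47.63 − 305.0 = 138.5·3.8635 − 305.0 = 230.090.
Rounded: (255, 242, 230).

(255, 242, 230)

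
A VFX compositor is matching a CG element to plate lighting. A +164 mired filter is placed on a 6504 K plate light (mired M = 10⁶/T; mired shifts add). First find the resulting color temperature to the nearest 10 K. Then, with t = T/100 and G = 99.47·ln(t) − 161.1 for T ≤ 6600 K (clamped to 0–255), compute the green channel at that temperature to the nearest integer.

M_in = 10⁶/6504 = 153.75; M_out = 153.75 + (+164) = 317.75.
T_out = 10⁶/317.75 = 3147.1 K → 3150 K; t = 31.5.
G = 99.47·ln 31.5 − 161.1 = 99.47·3.4500 − 161.1 = 182.070.
Rounded: 182.

182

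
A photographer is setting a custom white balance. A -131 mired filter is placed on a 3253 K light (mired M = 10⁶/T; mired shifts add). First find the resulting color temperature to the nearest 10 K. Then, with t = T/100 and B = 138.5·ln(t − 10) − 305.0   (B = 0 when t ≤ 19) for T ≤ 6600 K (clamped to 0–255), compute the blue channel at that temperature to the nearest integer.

227

M_in = 10⁶/3253 = 307.41; M_out = 307.41 + (-131) = 176.41.
T_out = 10⁶/176.41 = 5668.7 K → 5670 K; t = 56.7.
B = 138.5·ln(56.7 − 10) − 305.0 = 138.5·ln 46.7 − 305.0 = 138.5·3.8437 − 305.0 = 227.359.
Rounded: 227.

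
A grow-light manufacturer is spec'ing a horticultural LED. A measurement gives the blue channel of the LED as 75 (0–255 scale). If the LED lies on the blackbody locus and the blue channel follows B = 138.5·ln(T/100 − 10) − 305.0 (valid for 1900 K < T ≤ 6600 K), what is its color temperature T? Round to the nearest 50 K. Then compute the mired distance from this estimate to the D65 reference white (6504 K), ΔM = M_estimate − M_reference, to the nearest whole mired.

ln(t − 10) = (75 + 305.0) / 138.5 = 2.7437.
t − 10 = e^2.7437 = 15.544, so t = 25.544.
T = 100·t = 2554 K → 2550 K to the nearest 50 K.
M_estimate = 10⁶/2550 = 392.16; M_reference = 10⁶/6504 = 153.75.
ΔM = 392.16 − 153.75 = 238.41 → +238 mireds.

+238 mireds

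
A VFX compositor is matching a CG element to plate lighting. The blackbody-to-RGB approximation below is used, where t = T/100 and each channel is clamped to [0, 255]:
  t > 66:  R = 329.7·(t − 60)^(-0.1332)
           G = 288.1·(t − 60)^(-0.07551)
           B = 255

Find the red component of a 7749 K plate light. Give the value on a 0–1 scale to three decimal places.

t = 7749/100 = 77.49; the t > 66 branch applies.
R = 329.7·(77.49 − 60)^(-0.1332) = 329.7·17.49^(-0.1332) = 329.7·0.68306 = 225.206.
On a 0–1 scale: 225.206/255 = 0.8832 → 0.883.

0.883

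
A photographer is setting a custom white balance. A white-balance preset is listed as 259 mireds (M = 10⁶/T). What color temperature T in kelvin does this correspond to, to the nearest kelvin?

3861 K

T = 10⁶ / 259 = 3861.00 K → 3861 K.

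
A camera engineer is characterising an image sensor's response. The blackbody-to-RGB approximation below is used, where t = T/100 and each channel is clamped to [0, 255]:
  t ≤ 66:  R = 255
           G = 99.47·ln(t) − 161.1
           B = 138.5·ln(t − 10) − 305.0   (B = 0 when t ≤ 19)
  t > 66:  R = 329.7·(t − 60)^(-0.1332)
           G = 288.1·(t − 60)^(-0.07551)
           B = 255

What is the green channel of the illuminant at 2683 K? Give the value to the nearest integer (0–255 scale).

166

t = 2683/100 = 26.83; the t ≤ 66 branch applies.
G = 99.47·ln 26.83 − 161.1 = 99.47·3.2895 − 161.1 = 166.109.
Rounded: 166.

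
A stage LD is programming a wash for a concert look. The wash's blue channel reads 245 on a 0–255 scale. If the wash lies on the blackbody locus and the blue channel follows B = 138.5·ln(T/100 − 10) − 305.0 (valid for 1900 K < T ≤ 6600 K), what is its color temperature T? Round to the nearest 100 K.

6300 K

ln(t − 10) = (245 + 305.0) / 138.5 = 3.9711.
t − 10 = e^3.9711 = 53.044, so t = 63.044.
T = 100·t = 6304 K → 6300 K to the nearest 100 K.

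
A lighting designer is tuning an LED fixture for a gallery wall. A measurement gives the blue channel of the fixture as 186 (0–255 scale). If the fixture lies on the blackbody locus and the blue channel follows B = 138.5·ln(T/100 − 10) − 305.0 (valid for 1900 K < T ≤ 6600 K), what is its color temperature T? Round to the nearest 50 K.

ln(t − 10) = (186 + 305.0) / 138.5 = 3.5451.
t − 10 = e^3.5451 = 34.644, so t = 44.644.
T = 100·t = 4464 K → 4450 K to the nearest 50 K.

4450 K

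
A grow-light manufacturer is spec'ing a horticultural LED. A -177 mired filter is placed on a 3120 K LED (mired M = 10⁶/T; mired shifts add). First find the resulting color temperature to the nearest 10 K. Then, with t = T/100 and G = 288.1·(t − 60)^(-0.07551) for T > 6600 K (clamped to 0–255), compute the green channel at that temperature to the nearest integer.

M_in = 10⁶/3120 = 320.51; M_out = 320.51 + (-177) = 143.51.
T_out = 10⁶/143.51 = 6968.0 K → 6970 K; t = 69.7.
G = 288.1·(69.7 − 60)^(-0.07551) = 288.1·9.7^(-0.07551) = 288.1·0.84234 = 242.679.
Rounded: 243.

243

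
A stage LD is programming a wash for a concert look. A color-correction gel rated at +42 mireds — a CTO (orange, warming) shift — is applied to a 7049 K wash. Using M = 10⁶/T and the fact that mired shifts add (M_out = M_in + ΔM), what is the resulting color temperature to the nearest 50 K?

5450 K

M_in = 10⁶/7049 = 141.86 mireds.
M_out = 141.86 + (+42) = 183.86 mireds.
T_out = 10⁶/183.86 = 5438.8 K → 5450 K.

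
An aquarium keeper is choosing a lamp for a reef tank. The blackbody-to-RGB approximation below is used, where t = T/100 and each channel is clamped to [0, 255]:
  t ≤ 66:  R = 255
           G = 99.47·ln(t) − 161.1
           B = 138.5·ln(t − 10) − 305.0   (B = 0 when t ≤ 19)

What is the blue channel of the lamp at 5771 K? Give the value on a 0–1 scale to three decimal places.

t = 5771/100 = 57.71; the t ≤ 66 branch applies.
B = 138.5·ln(57.71 − 10) − 305.0 = 138.5·ln 47.71 − 305.0 = 138.5·3.8651 − 305.0 = 230.322.
On a 0–1 scale: 230.322/255 = 0.9032 → 0.903.

0.903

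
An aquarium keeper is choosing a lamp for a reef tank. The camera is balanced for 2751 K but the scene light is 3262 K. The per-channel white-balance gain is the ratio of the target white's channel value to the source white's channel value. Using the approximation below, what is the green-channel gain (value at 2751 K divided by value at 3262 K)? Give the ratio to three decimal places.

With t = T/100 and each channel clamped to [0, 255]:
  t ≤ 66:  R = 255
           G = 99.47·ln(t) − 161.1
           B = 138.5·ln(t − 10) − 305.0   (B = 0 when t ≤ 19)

At 3262 K (t = 32.62):
  G = 99.47·ln 32.62 − 161.1 = 99.47·3.4849 − 161.1 = 185.546.
At 2751 K (t = 27.51):
  G = 99.47·ln 27.51 − 161.1 = 99.47·3.3145 − 161.1 = 168.598.
Gain = 168.598 / 185.546 = 0.9087 → 0.909.

0.909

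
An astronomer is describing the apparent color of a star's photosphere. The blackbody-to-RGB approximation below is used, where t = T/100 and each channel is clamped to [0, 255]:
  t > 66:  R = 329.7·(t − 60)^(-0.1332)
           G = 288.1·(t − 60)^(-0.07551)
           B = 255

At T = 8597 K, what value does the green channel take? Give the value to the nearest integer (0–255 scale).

225

t = 8597/100 = 85.97; the t > 66 branch applies.
G = 288.1·(85.97 − 60)^(-0.07551) = 288.1·25.97^(-0.07551) = 288.1·0.78198 = 225.287.
Rounded: 225.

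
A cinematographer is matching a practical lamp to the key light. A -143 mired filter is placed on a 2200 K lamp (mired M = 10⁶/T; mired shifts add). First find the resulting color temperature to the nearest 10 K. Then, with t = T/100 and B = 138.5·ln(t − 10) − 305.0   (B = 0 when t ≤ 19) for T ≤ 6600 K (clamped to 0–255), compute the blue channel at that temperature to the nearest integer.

M_in = 10⁶/2200 = 454.55; M_out = 454.55 + (-143) = 311.55.
T_out = 10⁶/311.55 = 3209.8 K → 3210 K; t = 32.1.
B = 138.5·ln(32.1 − 10) − 305.0 = 138.5·ln 22.1 − 305.0 = 138.5·3.0956 − 305.0 = 123.737.
Rounded: 124.

124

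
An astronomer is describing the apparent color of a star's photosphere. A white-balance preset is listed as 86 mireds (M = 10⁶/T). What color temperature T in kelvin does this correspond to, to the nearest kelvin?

11628 K

T = 10⁶ / 86 = 11627.91 K → 11628 K.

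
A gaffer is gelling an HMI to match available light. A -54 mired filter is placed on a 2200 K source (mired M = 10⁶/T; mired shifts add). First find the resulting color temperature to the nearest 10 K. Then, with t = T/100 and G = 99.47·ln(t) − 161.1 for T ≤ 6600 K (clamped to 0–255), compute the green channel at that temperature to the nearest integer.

159

M_in = 10⁶/2200 = 454.55; M_out = 454.55 + (-54) = 400.55.
T_out = 10⁶/400.55 = 2496.6 K → 2500 K; t = 25.
G = 99.47·ln 25 − 161.1 = 99.47·3.2189 − 161.1 = 159.082.
Rounded: 159.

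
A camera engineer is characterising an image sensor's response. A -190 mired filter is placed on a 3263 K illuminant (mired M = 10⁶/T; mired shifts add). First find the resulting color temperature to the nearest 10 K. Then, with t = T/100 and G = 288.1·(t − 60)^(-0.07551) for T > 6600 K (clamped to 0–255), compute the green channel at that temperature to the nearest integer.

225

M_in = 10⁶/3263 = 306.47; M_out = 306.47 + (-190) = 116.47.
T_out = 10⁶/116.47 = 8586.2 K → 8590 K; t = 85.9.
G = 288.1·(85.9 − 60)^(-0.07551) = 288.1·25.9^(-0.07551) = 288.1·0.78214 = 225.333.
Rounded: 225.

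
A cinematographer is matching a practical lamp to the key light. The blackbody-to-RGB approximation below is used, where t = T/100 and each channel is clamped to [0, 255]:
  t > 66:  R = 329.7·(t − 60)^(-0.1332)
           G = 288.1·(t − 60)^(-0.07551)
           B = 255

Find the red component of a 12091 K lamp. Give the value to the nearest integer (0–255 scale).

t = 12091/100 = 120.91; the t > 66 branch applies.
R = 329.7·(120.91 − 60)^(-0.1332) = 329.7·60.91^(-0.1332) = 329.7·0.57847 = 190.721.
Rounded: 191.

191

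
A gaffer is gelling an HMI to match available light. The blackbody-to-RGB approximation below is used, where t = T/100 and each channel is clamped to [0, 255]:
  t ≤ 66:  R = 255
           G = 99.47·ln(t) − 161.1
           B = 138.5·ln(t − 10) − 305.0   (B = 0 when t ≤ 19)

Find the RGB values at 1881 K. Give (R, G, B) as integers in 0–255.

(255, 131, 0)

t = 1881/100 = 18.81; the t ≤ 66 branch applies.
R = 255 by definition for t ≤ 66.
G = 99.47·ln 18.81 − 161.1 = 99.47·2.9344 − 161.1 = 130.784.
t = 18.81 ≤ 19, so B = 0.
Rounded: (255, 131, 0).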